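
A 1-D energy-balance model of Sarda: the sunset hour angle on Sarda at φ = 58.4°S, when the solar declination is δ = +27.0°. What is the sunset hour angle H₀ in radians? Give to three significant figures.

H₀ = 0.595 rad

cos H₀ = −tan φ · tan δ = −tan(-58.4°) × tan(+27.000°) = 0.8282, so H₀ = 0.5949 rad = 34.08°.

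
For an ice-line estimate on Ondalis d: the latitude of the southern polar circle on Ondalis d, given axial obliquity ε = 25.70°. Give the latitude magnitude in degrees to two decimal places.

The polar circle is the lowest latitude that experiences at least one full rotation of continuous darkness at the northern-summer solstice; it lies at |φ| = 90° − ε = 90° − 25.70° = 64.30°.

64.30°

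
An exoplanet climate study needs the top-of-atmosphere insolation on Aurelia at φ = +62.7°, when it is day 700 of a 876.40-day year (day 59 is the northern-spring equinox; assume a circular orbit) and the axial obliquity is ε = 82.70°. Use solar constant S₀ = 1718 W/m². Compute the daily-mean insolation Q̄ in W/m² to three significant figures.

Q̄ ≈ 0.00 W/m²

Solar longitude: λ_s = 360° × (700 − 59)/876.40 = 263.304°.
sin δ = sin 82.70° × sin 263.304° = -0.98513, so δ = -80.107°.
cos H₀ = −tan(+62.7°) tan(-80.107°) = 11.1088 ≥ 1 ⇒ polar night, H₀ = 0 and Q̄ = 0.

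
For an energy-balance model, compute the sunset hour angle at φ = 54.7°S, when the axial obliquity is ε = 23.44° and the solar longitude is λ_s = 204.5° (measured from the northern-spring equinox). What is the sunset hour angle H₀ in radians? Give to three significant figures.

Solar declination: sin δ = sin ε · sin λ_s = sin 23.44° × sin 204.5° = -0.16496, so δ = -9.495°.
cos H₀ = −tan φ · tan δ = −tan(-54.7°) × tan(-9.495°) = -0.2362, so H₀ = 1.8093 rad = 103.66°.

H₀ = 1.81 rad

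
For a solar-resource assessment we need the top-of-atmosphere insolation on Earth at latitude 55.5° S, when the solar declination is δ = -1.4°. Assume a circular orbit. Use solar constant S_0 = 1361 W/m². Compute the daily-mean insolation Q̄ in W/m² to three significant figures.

Q̄ ≈ 259 W/m²

cos h₀ = −tan(-55.5°) tan(-1.400°) = -0.0356, h₀ = 1.6064 rad.
Bracket: h₀ sin ϕ sin δ + cos ϕ cos δ sin h₀ = 1.6064×-0.82413×-0.02443 + 0.56641×0.99970×0.99937 = 0.032342 + 0.565883 = 0.598225.
Q̄ = (S_0/π) × [bracket] = (1361/π) × 0.598225 = 259.2 W/m².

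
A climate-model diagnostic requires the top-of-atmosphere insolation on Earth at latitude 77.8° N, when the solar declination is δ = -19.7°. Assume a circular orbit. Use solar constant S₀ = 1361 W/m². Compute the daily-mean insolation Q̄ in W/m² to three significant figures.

cos H₀ = −tan(+77.8°) tan(-19.700°) = 1.6561 ≥ 1 ⇒ polar night, H₀ = 0 and Q̄ = 0.

Q̄ ≈ 0.00 W/m²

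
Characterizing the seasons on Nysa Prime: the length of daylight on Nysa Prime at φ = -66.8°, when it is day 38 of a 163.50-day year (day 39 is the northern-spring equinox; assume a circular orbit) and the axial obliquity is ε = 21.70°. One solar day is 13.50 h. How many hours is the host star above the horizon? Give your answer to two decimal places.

Solar longitude: λ_s = 360° × (38 − 39)/163.50 = -2.202°, i.e. -2.202° + 360° = 357.798°.
sin δ = sin 21.70° × sin 357.798° = -0.01421, so δ = -0.814°.
cos H₀ = −tan φ · tan δ = −tan(-66.8°) × tan(-0.814°) = -0.0331, so H₀ = 1.6039 rad = 91.90°.
Daylight = 2H₀/(2π) × 13.50 h = (1.6039/π) × 13.50 = 6.89 h.

6.89 h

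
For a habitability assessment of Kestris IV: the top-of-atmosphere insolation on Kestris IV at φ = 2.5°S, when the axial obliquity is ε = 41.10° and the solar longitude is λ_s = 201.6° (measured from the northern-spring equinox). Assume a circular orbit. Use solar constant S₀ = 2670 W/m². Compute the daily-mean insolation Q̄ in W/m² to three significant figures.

Q̄ ≈ 838 W/m²

Solar declination: sin δ = sin ε · sin λ_s = sin 41.10° × sin 201.6° = -0.24200, so δ = -14.004°.
cos H₀ = −tan(-2.5°) tan(-14.004°) = -0.0109, H₀ = 1.5817 rad.
Bracket: H₀ sin φ sin δ + cos φ cos δ sin H₀ = 1.5817×-0.04362×-0.24200 + 0.99905×0.97028×0.99994 = 0.016696 + 0.969300 = 0.985996.
Q̄ = (S₀/π) × [bracket] = (2670/π) × 0.985996 = 838.0 W/m².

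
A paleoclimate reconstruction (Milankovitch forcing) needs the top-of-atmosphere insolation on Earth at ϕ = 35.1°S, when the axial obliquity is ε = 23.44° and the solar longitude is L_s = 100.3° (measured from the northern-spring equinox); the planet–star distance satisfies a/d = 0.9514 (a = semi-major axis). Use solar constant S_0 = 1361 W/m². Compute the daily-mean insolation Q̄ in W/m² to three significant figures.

Q̄ ≈ 170 W/m²

Solar declination: sin δ = sin ε · sin L_s = sin 23.44° × sin 100.3° = 0.39138, so δ = +23.040°.
cos h₀ = −tan(-35.1°) tan(+23.040°) = 0.2989, h₀ = 1.2672 rad.
Bracket: h₀ sin ϕ sin δ + cos ϕ cos δ sin h₀ = 1.2672×-0.57501×0.39138 + 0.81815×0.92023×0.95428 = -0.285180 + 0.718464 = 0.433284.
Inverse-square distance factor (a/d)² = 0.9514² = 0.905162.
Q̄ = (S_0/π) × 0.905162 × [bracket] = (1361/π) × 0.905162 × 0.433284 = 169.9 W/m².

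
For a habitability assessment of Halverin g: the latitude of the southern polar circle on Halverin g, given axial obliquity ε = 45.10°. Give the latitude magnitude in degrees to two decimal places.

44.90°

The polar circle is the lowest latitude that experiences at least one full rotation of continuous darkness at the northern-summer solstice; it lies at |ϕ| = 90° − ε = 90° − 45.10° = 44.90°.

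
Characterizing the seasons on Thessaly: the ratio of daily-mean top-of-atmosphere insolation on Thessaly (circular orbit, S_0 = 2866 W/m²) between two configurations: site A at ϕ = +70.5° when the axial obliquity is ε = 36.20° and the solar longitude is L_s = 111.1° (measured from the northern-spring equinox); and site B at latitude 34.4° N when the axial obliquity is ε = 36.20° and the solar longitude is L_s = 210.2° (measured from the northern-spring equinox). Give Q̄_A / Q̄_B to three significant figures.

— Configuration A (ϕ=+70.5°):
Solar declination: sin δ = sin ε · sin L_s = sin 36.20° × sin 111.1° = 0.55101, so δ = +33.436°.
cos h₀ = −tan(+70.5°) tan(+33.436°) = -1.8646 ≤ −1 ⇒ polar day, h₀ = π.
Bracket: h₀ sin ϕ sin δ + cos ϕ cos δ sin h₀ = 3.1416×0.94264×0.55101 + 0.33381×0.83450×0.00000 = 1.631760 + 0.000000 = 1.631760.
Q̄ = (S_0/π) × [bracket] = (2866/π) × 1.631760 = 1488.6 W/m².
— Configuration B (ϕ=+34.4°):
Solar declination: sin δ = sin ε · sin L_s = sin 36.20° × sin 210.2° = -0.29709, so δ = -17.283°.
cos h₀ = −tan(+34.4°) tan(-17.283°) = 0.2130, h₀ = 1.3561 rad.
Bracket: h₀ sin ϕ sin δ + cos ϕ cos δ sin h₀ = 1.3561×0.56497×-0.29709 + 0.82511×0.95485×0.97704 = -0.227617 + 0.769767 = 0.542150.
Q̄ = (S_0/π) × [bracket] = (2866/π) × 0.542150 = 494.59 W/m².
Ratio Q̄_A / Q̄_B = 1488.6 / 494.59 = 3.010.

Q̄_A / Q̄_B ≈ 3.01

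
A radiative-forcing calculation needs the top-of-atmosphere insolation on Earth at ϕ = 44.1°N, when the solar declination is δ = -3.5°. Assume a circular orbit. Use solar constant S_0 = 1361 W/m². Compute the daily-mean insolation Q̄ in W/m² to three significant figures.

cos h₀ = −tan(+44.1°) tan(-3.500°) = 0.0593, h₀ = 1.5115 rad.
Bracket: h₀ sin ϕ sin δ + cos ϕ cos δ sin h₀ = 1.5115×0.69591×-0.06105 + 0.71813×0.99813×0.99824 = -0.064217 + 0.715526 = 0.651309.
Q̄ = (S_0/π) × [bracket] = (1361/π) × 0.651309 = 282.2 W/m².

Q̄ ≈ 282 W/m²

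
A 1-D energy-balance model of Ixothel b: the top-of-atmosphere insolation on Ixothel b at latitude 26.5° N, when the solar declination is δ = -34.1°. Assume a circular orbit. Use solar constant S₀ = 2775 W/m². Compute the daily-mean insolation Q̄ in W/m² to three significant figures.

Q̄ ≈ 345 W/m²

cos H₀ = −tan(+26.5°) tan(-34.100°) = 0.3376, H₀ = 1.2265 rad.
Bracket: H₀ sin φ sin δ + cos φ cos δ sin H₀ = 1.2265×0.44620×-0.56064 + 0.89493×0.82806×0.94130 = -0.306818 + 0.697556 = 0.390738.
Q̄ = (S₀/π) × [bracket] = (2775/π) × 0.390738 = 345.1 W/m².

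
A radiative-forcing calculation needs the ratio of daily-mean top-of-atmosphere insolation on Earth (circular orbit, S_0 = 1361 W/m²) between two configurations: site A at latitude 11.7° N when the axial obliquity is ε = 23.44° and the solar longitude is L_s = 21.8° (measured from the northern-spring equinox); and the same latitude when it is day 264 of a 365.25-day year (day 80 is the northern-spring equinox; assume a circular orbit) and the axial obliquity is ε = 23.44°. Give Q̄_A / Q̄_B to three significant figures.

— Configuration A (ϕ=+11.7°):
Solar declination: sin δ = sin ε · sin L_s = sin 23.44° × sin 21.8° = 0.14773, so δ = +8.495°.
cos h₀ = −tan(+11.7°) tan(+8.495°) = -0.0309, h₀ = 1.6017 rad.
Bracket: h₀ sin ϕ sin δ + cos ϕ cos δ sin h₀ = 1.6017×0.20279×0.14773 + 0.97922×0.98903×0.99952 = 0.047984 + 0.968013 = 1.015997.
Q̄ = (S_0/π) × [bracket] = (1361/π) × 1.015997 = 440.15 W/m².
— Configuration B (ϕ=+11.7°):
Solar longitude: L_s = 360° × (264 − 80)/365.25 = 181.355°.
sin δ = sin 23.44° × sin 181.355° = -0.00941, so δ = -0.539°.
cos h₀ = −tan(+11.7°) tan(-0.539°) = 0.0019, h₀ = 1.5688 rad.
Bracket: h₀ sin ϕ sin δ + cos ϕ cos δ sin h₀ = 1.5688×0.20279×-0.00941 + 0.97922×0.99996×1.00000 = -0.002994 + 0.979181 = 0.976187.
Q̄ = (S_0/π) × [bracket] = (1361/π) × 0.976187 = 422.90 W/m².
Ratio Q̄_A / Q̄_B = 440.15 / 422.90 = 1.041.

Q̄_A / Q̄_B ≈ 1.04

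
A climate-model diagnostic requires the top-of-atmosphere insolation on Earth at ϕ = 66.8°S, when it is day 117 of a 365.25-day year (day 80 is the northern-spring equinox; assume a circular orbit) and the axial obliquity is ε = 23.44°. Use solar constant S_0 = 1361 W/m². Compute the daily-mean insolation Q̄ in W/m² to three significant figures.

Solar longitude: L_s = 360° × (117 − 80)/365.25 = 36.468°.
sin δ = sin 23.44° × sin 36.468° = 0.23644, so δ = +13.676°.
cos h₀ = −tan(-66.8°) tan(+13.676°) = 0.5677, h₀ = 0.9670 rad.
Bracket: h₀ sin ϕ sin δ + cos ϕ cos δ sin h₀ = 0.9670×-0.91914×0.23644 + 0.39394×0.97165×0.82321 = -0.210150 + 0.315102 = 0.104952.
Q̄ = (S_0/π) × [bracket] = (1361/π) × 0.104952 = 45.47 W/m².

Q̄ ≈ 45.5 W/m²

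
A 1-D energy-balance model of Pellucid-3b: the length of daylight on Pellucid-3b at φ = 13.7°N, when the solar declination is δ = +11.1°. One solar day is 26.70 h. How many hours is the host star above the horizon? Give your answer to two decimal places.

cos H₀ = −tan φ · tan δ = −tan(+13.7°) × tan(+11.100°) = -0.0478, so H₀ = 1.6186 rad = 92.74°.
Daylight = 2H₀/(2π) × 26.70 h = (1.6186/π) × 26.70 = 13.76 h.

13.76 h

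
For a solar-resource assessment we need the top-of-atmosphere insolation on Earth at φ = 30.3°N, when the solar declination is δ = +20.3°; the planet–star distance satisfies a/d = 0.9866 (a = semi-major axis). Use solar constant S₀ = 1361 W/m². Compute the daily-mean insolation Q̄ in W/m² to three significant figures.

Q̄ ≈ 465 W/m²

cos H₀ = −tan(+30.3°) tan(+20.300°) = -0.2162, H₀ = 1.7887 rad.
Bracket: H₀ sin φ sin δ + cos φ cos δ sin H₀ = 1.7887×0.50453×0.34694 + 0.86340×0.93789×0.97636 = 0.313097 + 0.790631 = 1.103728.
Inverse-square distance factor (a/d)² = 0.9866² = 0.973380.
Q̄ = (S₀/π) × 0.973380 × [bracket] = (1361/π) × 0.973380 × 1.103728 = 465.4 W/m².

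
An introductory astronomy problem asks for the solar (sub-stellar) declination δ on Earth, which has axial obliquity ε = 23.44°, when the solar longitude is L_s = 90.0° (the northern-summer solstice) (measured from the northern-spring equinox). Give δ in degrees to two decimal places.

δ = +23.44°

sin δ = sin ε · sin L_s = sin 23.44° × sin 90.0° = 0.397789.
δ = arcsin(0.397789) = +23.44°.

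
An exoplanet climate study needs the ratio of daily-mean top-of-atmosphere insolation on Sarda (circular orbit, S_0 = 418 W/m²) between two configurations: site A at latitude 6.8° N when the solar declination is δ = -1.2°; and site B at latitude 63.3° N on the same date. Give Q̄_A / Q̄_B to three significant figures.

— Configuration A (ϕ=+6.8°):
cos h₀ = −tan(+6.8°) tan(-1.200°) = 0.0025, h₀ = 1.5683 rad.
Bracket: h₀ sin ϕ sin δ + cos ϕ cos δ sin h₀ = 1.5683×0.11840×-0.02094 + 0.99297×0.99978×1.00000 = -0.003888 + 0.992752 = 0.988864.
Q̄ = (S_0/π) × [bracket] = (418/π) × 0.988864 = 131.57 W/m².
— Configuration B (ϕ=+63.3°):
cos h₀ = −tan(+63.3°) tan(-1.200°) = 0.0416, h₀ = 1.5291 rad.
Bracket: h₀ sin ϕ sin δ + cos ϕ cos δ sin h₀ = 1.5291×0.89337×-0.02094 + 0.44932×0.99978×0.99913 = -0.028605 + 0.448830 = 0.420225.
Q̄ = (S_0/π) × [bracket] = (418/π) × 0.420225 = 55.912 W/m².
Ratio Q̄_A / Q̄_B = 131.57 / 55.912 = 2.353.

Q̄_A / Q̄_B ≈ 2.35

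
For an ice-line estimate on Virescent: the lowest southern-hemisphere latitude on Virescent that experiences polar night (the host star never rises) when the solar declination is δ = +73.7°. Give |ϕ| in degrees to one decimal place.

Polar night requires cos h₀ = −tan ϕ tan δ ≥ 1, i.e. tan ϕ tan δ ≤ −1.
The boundary is |tan ϕ| · |tan δ| = 1, so |ϕ| = 90° − |δ| = 90° − 73.7° = 16.3° in the southern hemisphere.

|ϕ| = 16.3°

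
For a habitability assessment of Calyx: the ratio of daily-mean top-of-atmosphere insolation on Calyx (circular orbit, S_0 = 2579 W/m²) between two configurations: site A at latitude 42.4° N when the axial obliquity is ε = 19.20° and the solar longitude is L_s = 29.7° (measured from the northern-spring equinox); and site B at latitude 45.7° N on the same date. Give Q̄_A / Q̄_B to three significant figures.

Q̄_A / Q̄_B ≈ 1.03

— Configuration A (ϕ=+42.4°):
Solar declination: sin δ = sin ε · sin L_s = sin 19.20° × sin 29.7° = 0.16294, so δ = +9.378°.
cos h₀ = −tan(+42.4°) tan(+9.378°) = -0.1508, h₀ = 1.7222 rad.
Bracket: h₀ sin ϕ sin δ + cos ϕ cos δ sin h₀ = 1.7222×0.67430×0.16294 + 0.73846×0.98664×0.98856 = 0.189219 + 0.720259 = 0.909478.
Q̄ = (S_0/π) × [bracket] = (2579/π) × 0.909478 = 746.61 W/m².
— Configuration B (ϕ=+45.7°):
cos h₀ = −tan(+45.7°) tan(+9.378°) = -0.1692, h₀ = 1.7408 rad.
Bracket: h₀ sin ϕ sin δ + cos ϕ cos δ sin h₀ = 1.7408×0.71569×0.16294 + 0.69842×0.98664×0.98558 = 0.203003 + 0.679152 = 0.882155.
Q̄ = (S_0/π) × [bracket] = (2579/π) × 0.882155 = 724.18 W/m².
Ratio Q̄_A / Q̄_B = 746.61 / 724.18 = 1.031.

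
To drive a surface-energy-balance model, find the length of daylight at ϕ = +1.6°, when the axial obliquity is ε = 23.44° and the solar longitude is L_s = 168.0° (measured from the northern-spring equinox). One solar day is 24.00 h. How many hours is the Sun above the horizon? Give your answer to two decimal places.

Solar declination: sin δ = sin ε · sin L_s = sin 23.44° × sin 168.0° = 0.08270, so δ = +4.744°.
cos h₀ = −tan ϕ · tan δ = −tan(+1.6°) × tan(+4.744°) = -0.0023, so h₀ = 1.5731 rad = 90.13°.
Daylight = 2h₀/(2π) × 24.00 h = (1.5731/π) × 24.00 = 12.02 h.

12.02 h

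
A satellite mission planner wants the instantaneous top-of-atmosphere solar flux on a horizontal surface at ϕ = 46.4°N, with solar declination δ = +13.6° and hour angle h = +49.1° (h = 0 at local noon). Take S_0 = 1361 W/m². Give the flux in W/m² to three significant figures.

829 W/m²

cos θ_z = sin ϕ sin δ + cos ϕ cos δ cos h = 0.170283 + 0.438862 = 0.609145.
Flux = S_0 · cos θ_z = 1361 × 0.609145 = 829.0 W/m².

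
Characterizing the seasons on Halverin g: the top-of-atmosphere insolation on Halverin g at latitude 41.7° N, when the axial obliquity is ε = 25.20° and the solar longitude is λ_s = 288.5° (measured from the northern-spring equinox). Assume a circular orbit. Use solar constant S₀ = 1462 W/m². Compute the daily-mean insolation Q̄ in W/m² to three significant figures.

Q̄ ≈ 146 W/m²

Solar declination: sin δ = sin ε · sin λ_s = sin 25.20° × sin 288.5° = -0.40378, so δ = -23.814°.
cos H₀ = −tan(+41.7°) tan(-23.814°) = 0.3932, H₀ = 1.1667 rad.
Bracket: H₀ sin φ sin δ + cos φ cos δ sin H₀ = 1.1667×0.66523×-0.40378 + 0.74664×0.91486×0.91944 = -0.313383 + 0.628043 = 0.314660.
Q̄ = (S₀/π) × [bracket] = (1462/π) × 0.314660 = 146.4 W/m².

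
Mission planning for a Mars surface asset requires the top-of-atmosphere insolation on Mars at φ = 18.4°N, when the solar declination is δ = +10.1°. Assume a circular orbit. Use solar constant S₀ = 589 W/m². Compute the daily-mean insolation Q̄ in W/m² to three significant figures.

Q̄ ≈ 192 W/m²

cos H₀ = −tan(+18.4°) tan(+10.100°) = -0.0593, H₀ = 1.6301 rad.
Bracket: H₀ sin φ sin δ + cos φ cos δ sin H₀ = 1.6301×0.31565×0.17537 + 0.94888×0.98450×0.99824 = 0.090235 + 0.932528 = 1.022763.
Q̄ = (S₀/π) × [bracket] = (589/π) × 1.022763 = 191.8 W/m².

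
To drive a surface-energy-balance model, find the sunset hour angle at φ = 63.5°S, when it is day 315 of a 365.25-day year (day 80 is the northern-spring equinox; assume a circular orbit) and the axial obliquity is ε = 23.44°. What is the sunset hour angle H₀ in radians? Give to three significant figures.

H₀ = 2.29 rad

Solar longitude: λ_s = 360° × (315 − 80)/365.25 = 231.622°.
sin δ = sin 23.44° × sin 231.622° = -0.31184, so δ = -18.170°.
cos H₀ = −tan φ · tan δ = −tan(-63.5°) × tan(-18.170°) = -0.6583, so H₀ = 2.2893 rad = 131.17°.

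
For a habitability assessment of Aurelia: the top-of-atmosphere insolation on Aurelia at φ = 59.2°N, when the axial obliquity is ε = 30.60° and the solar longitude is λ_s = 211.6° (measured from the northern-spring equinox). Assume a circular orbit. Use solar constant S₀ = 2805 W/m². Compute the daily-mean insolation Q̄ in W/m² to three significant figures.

Solar declination: sin δ = sin ε · sin λ_s = sin 30.60° × sin 211.6° = -0.26673, so δ = -15.470°.
cos H₀ = −tan(+59.2°) tan(-15.470°) = 0.4643, H₀ = 1.0880 rad.
Bracket: H₀ sin φ sin δ + cos φ cos δ sin H₀ = 1.0880×0.85896×-0.26673 + 0.51204×0.96377×0.88570 = -0.249272 + 0.437083 = 0.187811.
Q̄ = (S₀/π) × [bracket] = (2805/π) × 0.187811 = 167.7 W/m².

Q̄ ≈ 168 W/m²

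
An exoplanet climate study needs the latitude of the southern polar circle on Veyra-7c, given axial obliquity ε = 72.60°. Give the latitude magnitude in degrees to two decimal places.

17.40°

The polar circle is the lowest latitude that experiences at least one full rotation of continuous darkness at the northern-summer solstice; it lies at |ϕ| = 90° − ε = 90° − 72.60° = 17.40°.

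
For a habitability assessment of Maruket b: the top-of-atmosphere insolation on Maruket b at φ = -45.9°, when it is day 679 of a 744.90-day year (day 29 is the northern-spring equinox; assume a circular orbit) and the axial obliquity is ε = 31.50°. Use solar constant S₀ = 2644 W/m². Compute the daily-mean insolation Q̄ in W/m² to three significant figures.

Q̄ ≈ 947 W/m²

Solar longitude: λ_s = 360° × (679 − 29)/744.90 = 314.136°.
sin δ = sin 31.50° × sin 314.136° = -0.37499, so δ = -22.024°.
cos H₀ = −tan(-45.9°) tan(-22.024°) = -0.4174, H₀ = 2.0014 rad.
Bracket: H₀ sin φ sin δ + cos φ cos δ sin H₀ = 2.0014×-0.71813×-0.37499 + 0.69591×0.92703×0.90871 = 0.538960 + 0.586236 = 1.125196.
Q̄ = (S₀/π) × [bracket] = (2644/π) × 1.125196 = 947.0 W/m².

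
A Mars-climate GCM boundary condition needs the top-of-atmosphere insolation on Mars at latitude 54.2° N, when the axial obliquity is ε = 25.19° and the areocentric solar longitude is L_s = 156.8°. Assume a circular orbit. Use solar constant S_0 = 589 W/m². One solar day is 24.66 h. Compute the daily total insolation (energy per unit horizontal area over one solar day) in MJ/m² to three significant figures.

sin δ = sin 25.19° × sin 156.8° = 0.16767, so δ = +9.652°.
cos h₀ = −tan(+54.2°) tan(+9.652°) = -0.2358, h₀ = 1.8089 rad.
Bracket: h₀ sin ϕ sin δ + cos ϕ cos δ sin h₀ = 1.8089×0.81106×0.16767 + 0.58496×0.98584×0.97180 = 0.245993 + 0.560415 = 0.806408.
Q̄ = (S_0/π) × [bracket] = (589/π) × 0.806408 = 151.19 W/m².
Daily total = Q̄ × 24.66 h × 3600 s/h = 151.19 × 24.66 × 3600 / 10⁶ = 13.42 MJ/m².

13.4 MJ/m²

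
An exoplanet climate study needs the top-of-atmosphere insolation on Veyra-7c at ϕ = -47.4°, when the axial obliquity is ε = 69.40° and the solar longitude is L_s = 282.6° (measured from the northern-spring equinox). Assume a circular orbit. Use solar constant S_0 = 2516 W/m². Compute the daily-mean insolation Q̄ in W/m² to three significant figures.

Q̄ ≈ 1.69e+03 W/m²

Solar declination: sin δ = sin ε · sin L_s = sin 69.40° × sin 282.6° = -0.91352, so δ = -65.996°.
cos h₀ = −tan(-47.4°) tan(-65.996°) = -2.4421 ≤ −1 ⇒ polar day, h₀ = π.
Bracket: h₀ sin ϕ sin δ + cos ϕ cos δ sin h₀ = 3.1416×-0.73610×-0.91352 + 0.67688×0.40680×0.00000 = 2.112544 + 0.000000 = 2.112544.
Q̄ = (S_0/π) × [bracket] = (2516/π) × 2.112544 = 1692 W/m².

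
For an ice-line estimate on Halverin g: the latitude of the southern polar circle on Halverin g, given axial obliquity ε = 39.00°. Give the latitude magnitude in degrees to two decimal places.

51.00°

The polar circle is the lowest latitude that experiences at least one full rotation of continuous darkness at the northern-summer solstice; it lies at |φ| = 90° − ε = 90° − 39.00° = 51.00°.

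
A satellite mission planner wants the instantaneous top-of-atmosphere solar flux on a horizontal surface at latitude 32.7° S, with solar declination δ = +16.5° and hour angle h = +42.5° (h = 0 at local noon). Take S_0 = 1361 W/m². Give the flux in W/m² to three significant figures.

601 W/m²

cos θ_z = sin ϕ sin δ + cos ϕ cos δ cos h = -0.153437 + 0.594877 = 0.441440.
Flux = S_0 · cos θ_z = 1361 × 0.441440 = 600.8 W/m².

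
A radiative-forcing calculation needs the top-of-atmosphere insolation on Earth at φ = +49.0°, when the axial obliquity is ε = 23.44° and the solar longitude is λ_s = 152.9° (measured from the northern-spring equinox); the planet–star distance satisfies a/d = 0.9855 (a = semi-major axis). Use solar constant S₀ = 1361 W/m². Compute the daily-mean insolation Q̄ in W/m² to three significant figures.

Solar declination: sin δ = sin ε · sin λ_s = sin 23.44° × sin 152.9° = 0.18121, so δ = +10.440°.
cos H₀ = −tan(+49.0°) tan(+10.440°) = -0.2120, H₀ = 1.7844 rad.
Bracket: H₀ sin φ sin δ + cos φ cos δ sin H₀ = 1.7844×0.75471×0.18121 + 0.65606×0.98344×0.97728 = 0.244036 + 0.630537 = 0.874573.
Inverse-square distance factor (a/d)² = 0.9855² = 0.971210.
Q̄ = (S₀/π) × 0.971210 × [bracket] = (1361/π) × 0.971210 × 0.874573 = 368.0 W/m².

Q̄ ≈ 368 W/m²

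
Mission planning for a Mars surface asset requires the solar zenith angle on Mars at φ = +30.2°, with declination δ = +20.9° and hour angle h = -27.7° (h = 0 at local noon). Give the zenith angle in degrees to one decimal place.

cos θ_z = sin φ sin δ + cos φ cos δ cos h = 0.179446 + 0.714875 = 0.894321.
θ_z = arccos(0.894321) = 26.6°.

θ_z = 26.6°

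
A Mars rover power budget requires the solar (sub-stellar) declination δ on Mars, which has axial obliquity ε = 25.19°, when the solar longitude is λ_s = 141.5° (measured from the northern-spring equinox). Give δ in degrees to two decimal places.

δ = +15.36°

sin δ = sin ε · sin λ_s = sin 25.19° × sin 141.5° = 0.264956.
δ = arcsin(0.264956) = +15.36°.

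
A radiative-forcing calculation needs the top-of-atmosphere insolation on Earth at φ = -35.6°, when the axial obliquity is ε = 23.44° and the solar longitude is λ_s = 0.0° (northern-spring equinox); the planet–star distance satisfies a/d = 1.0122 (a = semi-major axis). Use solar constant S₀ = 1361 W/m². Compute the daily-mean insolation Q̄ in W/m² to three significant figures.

Q̄ ≈ 361 W/m²

Solar declination: sin δ = sin ε · sin λ_s = sin 23.44° × sin 0.0° = 0.00000, so δ = +0.000°.
cos H₀ = −tan(-35.6°) tan(+0.000°) = 0.0000, H₀ = 1.5708 rad.
Bracket: H₀ sin φ sin δ + cos φ cos δ sin H₀ = 1.5708×-0.58212×0.00000 + 0.81310×1.00000×1.00000 = -0.000000 + 0.813100 = 0.813100.
Inverse-square distance factor (a/d)² = 1.0122² = 1.024549.
Q̄ = (S₀/π) × 1.024549 × [bracket] = (1361/π) × 1.024549 × 0.813100 = 360.9 W/m².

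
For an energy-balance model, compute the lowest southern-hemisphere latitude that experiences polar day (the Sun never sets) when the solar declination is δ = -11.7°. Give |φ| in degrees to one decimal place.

Polar day requires cos H₀ = −tan φ tan δ ≤ −1, i.e. tan φ tan δ ≥ 1.
The boundary is |tan φ| · |tan δ| = 1, so |φ| = 90° − |δ| = 90° − 11.7° = 78.3° in the southern hemisphere.

|φ| = 78.3°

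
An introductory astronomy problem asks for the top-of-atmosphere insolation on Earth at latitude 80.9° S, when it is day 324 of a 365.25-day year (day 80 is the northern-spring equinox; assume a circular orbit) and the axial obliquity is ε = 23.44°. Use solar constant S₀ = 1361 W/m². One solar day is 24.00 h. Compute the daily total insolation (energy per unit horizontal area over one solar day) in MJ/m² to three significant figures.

40.2 MJ/m²

Solar longitude: λ_s = 360° × (324 − 80)/365.25 = 240.493°.
sin δ = sin 23.44° × sin 240.493° = -0.34619, so δ = -20.255°.
cos H₀ = −tan(-80.9°) tan(-20.255°) = -2.3038 ≤ −1 ⇒ polar day, H₀ = π.
Bracket: H₀ sin φ sin δ + cos φ cos δ sin H₀ = 3.1416×-0.98741×-0.34619 + 0.15816×0.93816×0.00000 = 1.073898 + 0.000000 = 1.073898.
Q̄ = (S₀/π) × [bracket] = (1361/π) × 1.073898 = 465.23 W/m².
Daily total = Q̄ × 24.00 h × 3600 s/h = 465.23 × 24.00 × 3600 / 10⁶ = 40.20 MJ/m².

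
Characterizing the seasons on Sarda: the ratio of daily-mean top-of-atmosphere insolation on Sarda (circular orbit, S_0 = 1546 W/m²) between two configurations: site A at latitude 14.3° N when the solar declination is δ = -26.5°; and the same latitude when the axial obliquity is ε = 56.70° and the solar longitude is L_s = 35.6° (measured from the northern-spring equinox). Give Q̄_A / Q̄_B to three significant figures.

Q̄_A / Q̄_B ≈ 0.672

— Configuration A (ϕ=+14.3°):
cos h₀ = −tan(+14.3°) tan(-26.500°) = 0.1271, h₀ = 1.4434 rad.
Bracket: h₀ sin ϕ sin δ + cos ϕ cos δ sin h₀ = 1.4434×0.24700×-0.44620 + 0.96902×0.89493×0.99189 = -0.159079 + 0.860172 = 0.701093.
Q̄ = (S_0/π) × [bracket] = (1546/π) × 0.701093 = 345.01 W/m².
— Configuration B (ϕ=+14.3°):
Solar declination: sin δ = sin ε · sin L_s = sin 56.70° × sin 35.6° = 0.48654, so δ = +29.114°.
cos h₀ = −tan(+14.3°) tan(+29.114°) = -0.1420, h₀ = 1.7132 rad.
Bracket: h₀ sin ϕ sin δ + cos ϕ cos δ sin h₀ = 1.7132×0.24700×0.48654 + 0.96902×0.87366×0.98987 = 0.205884 + 0.838018 = 1.043902.
Q̄ = (S_0/π) × [bracket] = (1546/π) × 1.043902 = 513.71 W/m².
Ratio Q̄_A / Q̄_B = 345.01 / 513.71 = 0.6716.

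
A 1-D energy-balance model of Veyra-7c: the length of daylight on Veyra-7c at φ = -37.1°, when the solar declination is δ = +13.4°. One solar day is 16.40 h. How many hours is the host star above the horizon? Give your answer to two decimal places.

cos H₀ = −tan φ · tan δ = −tan(-37.1°) × tan(+13.400°) = 0.1802, so H₀ = 1.3896 rad = 79.62°.
Daylight = 2H₀/(2π) × 16.40 h = (1.3896/π) × 16.40 = 7.25 h.

7.25 h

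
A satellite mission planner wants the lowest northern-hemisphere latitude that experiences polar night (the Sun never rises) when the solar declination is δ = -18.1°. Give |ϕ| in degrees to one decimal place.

Polar night requires cos h₀ = −tan ϕ tan δ ≥ 1, i.e. tan ϕ tan δ ≤ −1.
The boundary is |tan ϕ| · |tan δ| = 1, so |ϕ| = 90° − |δ| = 90° − 18.1° = 71.9° in the northern hemisphere.

|ϕ| = 71.9°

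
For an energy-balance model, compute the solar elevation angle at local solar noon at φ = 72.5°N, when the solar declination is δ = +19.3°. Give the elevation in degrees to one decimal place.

At local noon the hour angle is zero, so the zenith angle equals |φ − δ| = |+72.5° − (+19.300°)| = 53.200°.
Elevation = 90° − 53.200° = 36.8°.

36.8°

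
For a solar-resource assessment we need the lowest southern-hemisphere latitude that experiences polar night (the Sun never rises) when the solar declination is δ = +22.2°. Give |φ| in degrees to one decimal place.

Polar night requires cos H₀ = −tan φ tan δ ≥ 1, i.e. tan φ tan δ ≤ −1.
The boundary is |tan φ| · |tan δ| = 1, so |φ| = 90° − |δ| = 90° − 22.2° = 67.8° in the southern hemisphere.

|φ| = 67.8°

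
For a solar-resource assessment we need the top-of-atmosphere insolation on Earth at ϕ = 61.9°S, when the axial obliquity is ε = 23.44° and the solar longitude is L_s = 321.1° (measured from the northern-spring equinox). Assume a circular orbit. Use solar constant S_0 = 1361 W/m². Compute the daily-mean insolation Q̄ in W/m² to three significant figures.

Solar declination: sin δ = sin ε · sin L_s = sin 23.44° × sin 321.1° = -0.24980, so δ = -14.465°.
cos h₀ = −tan(-61.9°) tan(-14.465°) = -0.4831, h₀ = 2.0750 rad.
Bracket: h₀ sin ϕ sin δ + cos ϕ cos δ sin h₀ = 2.0750×-0.88213×-0.24980 + 0.47101×0.96830×0.87554 = 0.457239 + 0.399315 = 0.856554.
Q̄ = (S_0/π) × [bracket] = (1361/π) × 0.856554 = 371.1 W/m².

Q̄ ≈ 371 W/m²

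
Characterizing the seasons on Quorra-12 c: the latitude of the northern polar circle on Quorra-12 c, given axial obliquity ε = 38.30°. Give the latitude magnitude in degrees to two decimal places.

The polar circle is the lowest latitude that experiences at least one full rotation of continuous daylight at the northern-summer solstice; it lies at |φ| = 90° − ε = 90° − 38.30° = 51.70°.

51.70°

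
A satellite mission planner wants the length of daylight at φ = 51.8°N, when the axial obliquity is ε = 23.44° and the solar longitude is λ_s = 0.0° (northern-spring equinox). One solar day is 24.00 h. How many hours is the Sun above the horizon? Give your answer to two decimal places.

Solar declination: sin δ = sin ε · sin λ_s = sin 23.44° × sin 0.0° = 0.00000, so δ = +0.000°.
cos H₀ = −tan φ · tan δ = −tan(+51.8°) × tan(+0.000°) = -0.0000, so H₀ = 1.5708 rad = 90.00°.
Daylight = 2H₀/(2π) × 24.00 h = (1.5708/π) × 24.00 = 12.00 h.

12.00 h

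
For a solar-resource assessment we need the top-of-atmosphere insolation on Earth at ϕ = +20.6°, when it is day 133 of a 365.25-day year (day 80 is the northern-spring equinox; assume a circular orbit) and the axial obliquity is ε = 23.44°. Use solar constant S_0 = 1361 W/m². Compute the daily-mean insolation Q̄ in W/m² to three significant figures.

Solar longitude: L_s = 360° × (133 − 80)/365.25 = 52.238°.
sin δ = sin 23.44° × sin 52.238° = 0.31448, so δ = +18.329°.
cos h₀ = −tan(+20.6°) tan(+18.329°) = -0.1245, h₀ = 1.6956 rad.
Bracket: h₀ sin ϕ sin δ + cos ϕ cos δ sin h₀ = 1.6956×0.35184×0.31448 + 0.93606×0.94927×0.99222 = 0.187612 + 0.881661 = 1.069273.
Q̄ = (S_0/π) × [bracket] = (1361/π) × 1.069273 = 463.2 W/m².

Q̄ ≈ 463 W/m²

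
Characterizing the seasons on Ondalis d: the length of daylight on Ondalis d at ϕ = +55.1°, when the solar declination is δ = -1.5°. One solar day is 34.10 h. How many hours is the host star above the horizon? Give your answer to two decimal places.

16.64 h

cos h₀ = −tan ϕ · tan δ = −tan(+55.1°) × tan(-1.500°) = 0.0375, so h₀ = 1.5333 rad = 87.85°.
Daylight = 2h₀/(2π) × 34.10 h = (1.5333/π) × 34.10 = 16.64 h.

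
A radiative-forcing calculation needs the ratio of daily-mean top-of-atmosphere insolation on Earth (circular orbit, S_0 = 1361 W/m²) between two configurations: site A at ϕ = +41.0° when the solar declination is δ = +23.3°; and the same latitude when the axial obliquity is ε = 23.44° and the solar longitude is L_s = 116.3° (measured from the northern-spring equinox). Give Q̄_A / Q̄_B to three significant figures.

— Configuration A (ϕ=+41.0°):
cos h₀ = −tan(+41.0°) tan(+23.300°) = -0.3744, h₀ = 1.9545 rad.
Bracket: h₀ sin ϕ sin δ + cos ϕ cos δ sin h₀ = 1.9545×0.65606×0.39555 + 0.75471×0.91845×0.92728 = 0.507202 + 0.642757 = 1.149959.
Q̄ = (S_0/π) × [bracket] = (1361/π) × 1.149959 = 498.18 W/m².
— Configuration B (ϕ=+41.0°):
Solar declination: sin δ = sin ε · sin L_s = sin 23.44° × sin 116.3° = 0.35661, so δ = +20.892°.
cos h₀ = −tan(+41.0°) tan(+20.892°) = -0.3318, h₀ = 1.9090 rad.
Bracket: h₀ sin ϕ sin δ + cos ϕ cos δ sin h₀ = 1.9090×0.65606×0.35661 + 0.75471×0.93425×0.94334 = 0.446625 + 0.665138 = 1.111763.
Q̄ = (S_0/π) × [bracket] = (1361/π) × 1.111763 = 481.64 W/m².
Ratio Q̄_A / Q̄_B = 498.18 / 481.64 = 1.034.

Q̄_A / Q̄_B ≈ 1.03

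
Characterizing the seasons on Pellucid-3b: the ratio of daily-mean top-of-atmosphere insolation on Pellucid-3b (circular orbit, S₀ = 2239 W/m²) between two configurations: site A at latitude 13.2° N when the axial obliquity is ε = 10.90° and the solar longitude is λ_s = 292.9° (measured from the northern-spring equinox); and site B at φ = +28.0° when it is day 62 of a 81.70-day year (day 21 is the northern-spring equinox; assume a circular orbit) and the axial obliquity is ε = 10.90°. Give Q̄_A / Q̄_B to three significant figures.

— Configuration A (φ=+13.2°):
Solar declination: sin δ = sin ε · sin λ_s = sin 10.90° × sin 292.9° = -0.17419, so δ = -10.032°.
cos H₀ = −tan(+13.2°) tan(-10.032°) = 0.0415, H₀ = 1.5293 rad.
Bracket: H₀ sin φ sin δ + cos φ cos δ sin H₀ = 1.5293×0.22835×-0.17419 + 0.97358×0.98471×0.99914 = -0.060830 + 0.957869 = 0.897039.
Q̄ = (S₀/π) × [bracket] = (2239/π) × 0.897039 = 639.32 W/m².
— Configuration B (φ=+28.0°):
Solar longitude: λ_s = 360° × (62 − 21)/81.70 = 180.661°.
sin δ = sin 10.90° × sin 180.661° = -0.00218, so δ = -0.125°.
cos H₀ = −tan(+28.0°) tan(-0.125°) = 0.0012, H₀ = 1.5696 rad.
Bracket: H₀ sin φ sin δ + cos φ cos δ sin H₀ = 1.5696×0.46947×-0.00218 + 0.88295×1.00000×1.00000 = -0.001606 + 0.882950 = 0.881344.
Q̄ = (S₀/π) × [bracket] = (2239/π) × 0.881344 = 628.13 W/m².
Ratio Q̄_A / Q̄_B = 639.32 / 628.13 = 1.018.

Q̄_A / Q̄_B ≈ 1.02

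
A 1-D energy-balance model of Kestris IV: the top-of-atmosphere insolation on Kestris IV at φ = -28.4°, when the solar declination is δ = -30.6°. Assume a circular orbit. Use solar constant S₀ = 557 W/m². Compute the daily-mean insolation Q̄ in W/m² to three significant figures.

cos H₀ = −tan(-28.4°) tan(-30.600°) = -0.3198, H₀ = 1.8963 rad.
Bracket: H₀ sin φ sin δ + cos φ cos δ sin H₀ = 1.8963×-0.47562×-0.50904 + 0.87965×0.86074×0.94750 = 0.459112 + 0.717400 = 1.176512.
Q̄ = (S₀/π) × [bracket] = (557/π) × 1.176512 = 208.6 W/m².

Q̄ ≈ 209 W/m²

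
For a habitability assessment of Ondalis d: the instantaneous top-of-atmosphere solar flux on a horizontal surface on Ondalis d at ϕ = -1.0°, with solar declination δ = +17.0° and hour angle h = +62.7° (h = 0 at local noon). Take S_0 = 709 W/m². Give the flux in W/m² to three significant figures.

cos θ_z = sin ϕ sin δ + cos ϕ cos δ cos h = -0.005103 + 0.438542 = 0.433439.
Flux = S_0 · cos θ_z = 709 × 0.433439 = 307.3 W/m².

307 W/m²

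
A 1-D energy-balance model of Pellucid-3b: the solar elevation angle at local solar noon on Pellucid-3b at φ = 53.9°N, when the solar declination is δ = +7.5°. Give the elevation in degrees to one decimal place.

At local noon the hour angle is zero, so the zenith angle equals |φ − δ| = |+53.9° − (+7.500°)| = 46.400°.
Elevation = 90° − 46.400° = 43.6°.

43.6°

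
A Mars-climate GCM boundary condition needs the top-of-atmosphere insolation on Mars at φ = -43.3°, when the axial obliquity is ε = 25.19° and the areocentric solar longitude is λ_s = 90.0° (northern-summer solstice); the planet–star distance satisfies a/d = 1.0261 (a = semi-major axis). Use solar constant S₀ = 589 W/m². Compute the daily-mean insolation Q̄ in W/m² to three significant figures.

Q̄ ≈ 52.5 W/m²

sin δ = sin 25.19° × sin 90.0° = 0.42562, so δ = +25.190°.
cos H₀ = −tan(-43.3°) tan(+25.190°) = 0.4432, H₀ = 1.1116 rad.
Bracket: H₀ sin φ sin δ + cos φ cos δ sin H₀ = 1.1116×-0.68582×0.42562 + 0.72777×0.90490×0.89640 = -0.324475 + 0.590332 = 0.265857.
Inverse-square distance factor (a/d)² = 1.0261² = 1.052881.
Q̄ = (S₀/π) × 1.052881 × [bracket] = (589/π) × 1.052881 × 0.265857 = 52.48 W/m².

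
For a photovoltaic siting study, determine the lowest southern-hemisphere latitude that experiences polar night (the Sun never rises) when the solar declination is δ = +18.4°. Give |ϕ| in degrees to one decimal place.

|ϕ| = 71.6°

Polar night requires cos h₀ = −tan ϕ tan δ ≥ 1, i.e. tan ϕ tan δ ≤ −1.
The boundary is |tan ϕ| · |tan δ| = 1, so |ϕ| = 90° − |δ| = 90° − 18.4° = 71.6° in the southern hemisphere.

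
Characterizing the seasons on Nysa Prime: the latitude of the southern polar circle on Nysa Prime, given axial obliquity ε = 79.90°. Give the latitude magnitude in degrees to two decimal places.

The polar circle is the lowest latitude that experiences at least one full rotation of continuous darkness at the northern-summer solstice; it lies at |φ| = 90° − ε = 90° − 79.90° = 10.10°.

10.10°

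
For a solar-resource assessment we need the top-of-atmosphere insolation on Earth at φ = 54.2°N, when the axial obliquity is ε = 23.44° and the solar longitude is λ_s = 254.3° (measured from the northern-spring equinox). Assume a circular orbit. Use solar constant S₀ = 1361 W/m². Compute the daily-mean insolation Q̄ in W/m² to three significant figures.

Q̄ ≈ 62.6 W/m²

Solar declination: sin δ = sin ε · sin λ_s = sin 23.44° × sin 254.3° = -0.38295, so δ = -22.516°.
cos H₀ = −tan(+54.2°) tan(-22.516°) = 0.5748, H₀ = 0.9585 rad.
Bracket: H₀ sin φ sin δ + cos φ cos δ sin H₀ = 0.9585×0.81106×-0.38295 + 0.58496×0.92377×0.81830 = -0.297706 + 0.442184 = 0.144478.
Q̄ = (S₀/π) × [bracket] = (1361/π) × 0.144478 = 62.59 W/m².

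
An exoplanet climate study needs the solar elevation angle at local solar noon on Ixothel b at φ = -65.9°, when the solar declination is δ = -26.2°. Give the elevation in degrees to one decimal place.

50.3°

At local noon the hour angle is zero, so the zenith angle equals |φ − δ| = |-65.9° − (-26.200°)| = 39.700°.
Elevation = 90° − 39.700° = 50.3°.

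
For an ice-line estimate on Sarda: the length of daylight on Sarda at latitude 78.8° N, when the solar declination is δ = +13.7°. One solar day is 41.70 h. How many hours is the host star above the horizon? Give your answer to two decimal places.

Sunrise equation: cos h₀ = −tan ϕ · tan δ = -1.2311 ≤ −1, so the host star never sets (polar day) and h₀ = π.
Daylight = 2h₀/(2π) × 41.70 h = (3.1416/π) × 41.70 = 41.70 h.

41.70 h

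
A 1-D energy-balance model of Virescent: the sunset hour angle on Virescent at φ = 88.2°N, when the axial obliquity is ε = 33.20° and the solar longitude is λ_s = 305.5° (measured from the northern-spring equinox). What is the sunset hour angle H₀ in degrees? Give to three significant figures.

H₀ = 0.00°

Solar declination: sin δ = sin ε · sin λ_s = sin 33.20° × sin 305.5° = -0.44578, so δ = -26.473°.
cos H₀ = −tan φ · tan δ = 15.8466 ≥ 1, so the host star never rises (polar night) and H₀ = 0.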